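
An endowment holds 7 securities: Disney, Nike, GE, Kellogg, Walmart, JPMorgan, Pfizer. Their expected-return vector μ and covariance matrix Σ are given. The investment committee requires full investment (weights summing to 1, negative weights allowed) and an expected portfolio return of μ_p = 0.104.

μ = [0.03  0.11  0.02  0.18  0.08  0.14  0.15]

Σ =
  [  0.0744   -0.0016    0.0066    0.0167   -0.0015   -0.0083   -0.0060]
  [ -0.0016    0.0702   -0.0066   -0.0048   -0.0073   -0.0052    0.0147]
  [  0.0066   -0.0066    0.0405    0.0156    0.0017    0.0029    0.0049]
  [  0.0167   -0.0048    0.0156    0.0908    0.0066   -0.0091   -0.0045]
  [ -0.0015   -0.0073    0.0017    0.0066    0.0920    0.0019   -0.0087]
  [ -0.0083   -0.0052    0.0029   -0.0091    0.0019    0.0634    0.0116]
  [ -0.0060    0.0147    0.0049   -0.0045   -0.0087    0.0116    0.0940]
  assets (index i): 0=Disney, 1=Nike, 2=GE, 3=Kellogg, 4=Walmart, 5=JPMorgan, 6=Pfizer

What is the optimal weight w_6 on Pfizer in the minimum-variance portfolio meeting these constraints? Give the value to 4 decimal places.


0.0929

g=Σ⁻¹μ = [0.3624  1.6970  -0.5649  2.3489  0.9208  2.4974  1.2724]
h=Σ⁻¹𝟙 = [13.1507  18.0201  20.0748  7.3272  11.9094  17.4850  6.9085]
a=μᵀg=1.223213  b=𝟙ᵀg=8.534065  c=𝟙ᵀh=94.875824  D=ac−b²=43.223108
λ₁=(c·0.104−b)/D = (94.875824·0.104−8.534065)/43.223108 = 0.030840
λ₂=(a−b·0.104)/D = (1.223213−8.534065·0.104)/43.223108 = 0.007766
w* = 0.030840·g + 0.007766·h:
  w_0 = 0.030840·0.3624 + 0.007766·13.1507 = 0.1133  (Disney)
  w_1 = 0.030840·1.6970 + 0.007766·18.0201 = 0.1923  (Nike)
  w_2 = 0.030840·-0.5649 + 0.007766·20.0748 = 0.1385  (GE)
  w_3 = 0.030840·2.3489 + 0.007766·7.3272 = 0.1293  (Kellogg)
  w_4 = 0.030840·0.9208 + 0.007766·11.9094 = 0.1209  (Walmart)
  w_5 = 0.030840·2.4974 + 0.007766·17.4850 = 0.2128  (JPMorgan)
  w_6 = 0.030840·1.2724 + 0.007766·6.9085 = 0.0929  (Pfizer)
Σw_i=1.0000  μᵀw=0.1040
σ²=wᵀΣw=λ₁·μ_p+λ₂ = 0.030840·0.104 + 0.007766 = 0.010973 ≈ 0.0110


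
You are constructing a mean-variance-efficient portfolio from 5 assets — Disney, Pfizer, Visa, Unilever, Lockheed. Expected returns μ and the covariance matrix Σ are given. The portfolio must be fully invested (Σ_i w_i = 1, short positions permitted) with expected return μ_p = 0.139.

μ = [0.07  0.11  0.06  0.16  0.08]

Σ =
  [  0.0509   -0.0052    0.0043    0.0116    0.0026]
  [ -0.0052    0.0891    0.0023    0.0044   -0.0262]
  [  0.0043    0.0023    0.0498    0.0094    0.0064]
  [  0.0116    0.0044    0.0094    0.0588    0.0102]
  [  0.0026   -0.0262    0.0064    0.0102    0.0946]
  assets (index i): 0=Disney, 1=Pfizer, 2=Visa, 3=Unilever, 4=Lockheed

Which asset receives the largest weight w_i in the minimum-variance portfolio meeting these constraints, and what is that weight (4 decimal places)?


Unilever (0.6312)

x=Σ⁻¹μ = [0.9335  1.4473  0.5237  2.1800  0.9504]
y=Σ⁻¹𝟙 = [17.5074  15.1276  14.7813  7.9022  12.4273]
a=μᵀx=0.680811  b=𝟙ᵀx=6.034966  c=𝟙ᵀy=67.745777  D=ac−b²=9.701227
λ₁=(c·0.139−b)/D = (67.745777·0.139−6.034966)/9.701227 = 0.348584
λ₂=(a−b·0.139)/D = (0.680811−6.034966·0.139)/9.701227 = -0.016292
w* = 0.348584·x + -0.016292·y:
  w_0 = 0.348584·0.9335 + -0.016292·17.5074 = 0.0402  (Disney)
  w_1 = 0.348584·1.4473 + -0.016292·15.1276 = 0.2581  (Pfizer)
  w_2 = 0.348584·0.5237 + -0.016292·14.7813 = -0.0582  (Visa)
  w_3 = 0.348584·2.1800 + -0.016292·7.9022 = 0.6312  (Unilever)
  w_4 = 0.348584·0.9504 + -0.016292·12.4273 = 0.1288  (Lockheed)
Σw_i=1.0000  μᵀw=0.1390
σ²=wᵀΣw=λ₁·μ_p+λ₂ = 0.348584·0.139 + -0.016292 = 0.032162 ≈ 0.0322


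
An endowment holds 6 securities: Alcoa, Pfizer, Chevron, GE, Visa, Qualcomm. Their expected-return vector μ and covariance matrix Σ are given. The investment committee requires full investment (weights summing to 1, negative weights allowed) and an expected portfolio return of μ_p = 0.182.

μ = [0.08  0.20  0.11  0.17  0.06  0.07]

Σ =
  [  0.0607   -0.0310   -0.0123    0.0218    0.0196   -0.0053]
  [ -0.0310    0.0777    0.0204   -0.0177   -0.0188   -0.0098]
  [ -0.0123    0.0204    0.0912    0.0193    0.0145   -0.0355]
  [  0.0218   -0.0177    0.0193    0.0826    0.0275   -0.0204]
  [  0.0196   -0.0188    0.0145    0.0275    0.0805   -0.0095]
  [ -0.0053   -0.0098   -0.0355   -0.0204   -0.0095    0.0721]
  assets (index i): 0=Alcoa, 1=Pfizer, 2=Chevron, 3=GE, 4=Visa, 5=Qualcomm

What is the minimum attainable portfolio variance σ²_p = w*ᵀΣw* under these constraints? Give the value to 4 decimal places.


x=Σ⁻¹μ = [3.1581  4.5768  1.2634  2.6037  0.3088  3.2246]
y=Σ⁻¹𝟙 = [31.1868  29.5233  17.7396  11.4268  8.5512  33.2693]
a=μᵀx=1.993874  b=𝟙ᵀx=15.135433  c=𝟙ᵀy=131.697009  D=ac−b²=33.505892
λ₁=(c·0.182−b)/D = (131.697009·0.182−15.135433)/33.505892 = 0.263638
λ₂=(a−b·0.182)/D = (1.993874−15.135433·0.182)/33.505892 = -0.022706
w* = 0.263638·x + -0.022706·y:
  w_0 = 0.263638·3.1581 + -0.022706·31.1868 = 0.1245  (Alcoa)
  w_1 = 0.263638·4.5768 + -0.022706·29.5233 = 0.5363  (Pfizer)
  w_2 = 0.263638·1.2634 + -0.022706·17.7396 = -0.0697  (Chevron)
  w_3 = 0.263638·2.6037 + -0.022706·11.4268 = 0.4270  (GE)
  w_4 = 0.263638·0.3088 + -0.022706·8.5512 = -0.1128  (Visa)
  w_5 = 0.263638·3.2246 + -0.022706·33.2693 = 0.0947  (Qualcomm)
Σw_i=1.0000  μᵀw=0.1820
σ²=wᵀΣw=λ₁·μ_p+λ₂ = 0.263638·0.182 + -0.022706 = 0.025276 ≈ 0.0253

0.0253


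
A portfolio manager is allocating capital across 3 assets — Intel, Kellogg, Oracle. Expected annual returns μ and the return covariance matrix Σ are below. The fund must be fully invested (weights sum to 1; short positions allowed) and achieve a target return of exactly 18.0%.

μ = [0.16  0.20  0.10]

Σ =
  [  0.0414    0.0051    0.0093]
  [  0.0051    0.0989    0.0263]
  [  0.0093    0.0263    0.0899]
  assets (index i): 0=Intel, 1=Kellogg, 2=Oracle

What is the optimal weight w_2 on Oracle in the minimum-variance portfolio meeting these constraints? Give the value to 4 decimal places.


-0.0666

u=Σ⁻¹μ = [3.5962  1.7783  0.2201]
v=Σ⁻¹𝟙 = [21.7481  7.1893  6.7705]
a=μᵀu=0.953060  b=𝟙ᵀu=5.594594  c=𝟙ᵀv=35.707812  D=ac−b²=2.732205
λ₁=(c·0.180−b)/D = (35.707812·0.180−5.594594)/2.732205 = 0.304813
λ₂=(a−b·0.180)/D = (0.953060−5.594594·0.180)/2.732205 = -0.019752
w* = 0.304813·u + -0.019752·v:
  w_0 = 0.304813·3.5962 + -0.019752·21.7481 = 0.6666  (Intel)
  w_1 = 0.304813·1.7783 + -0.019752·7.1893 = 0.4000  (Kellogg)
  w_2 = 0.304813·0.2201 + -0.019752·6.7705 = -0.0666  (Oracle)
Σw_i=1.0000  μᵀw=0.1800
σ²=wᵀΣw=λ₁·μ_p+λ₂ = 0.304813·0.180 + -0.019752 = 0.035114 ≈ 0.0351


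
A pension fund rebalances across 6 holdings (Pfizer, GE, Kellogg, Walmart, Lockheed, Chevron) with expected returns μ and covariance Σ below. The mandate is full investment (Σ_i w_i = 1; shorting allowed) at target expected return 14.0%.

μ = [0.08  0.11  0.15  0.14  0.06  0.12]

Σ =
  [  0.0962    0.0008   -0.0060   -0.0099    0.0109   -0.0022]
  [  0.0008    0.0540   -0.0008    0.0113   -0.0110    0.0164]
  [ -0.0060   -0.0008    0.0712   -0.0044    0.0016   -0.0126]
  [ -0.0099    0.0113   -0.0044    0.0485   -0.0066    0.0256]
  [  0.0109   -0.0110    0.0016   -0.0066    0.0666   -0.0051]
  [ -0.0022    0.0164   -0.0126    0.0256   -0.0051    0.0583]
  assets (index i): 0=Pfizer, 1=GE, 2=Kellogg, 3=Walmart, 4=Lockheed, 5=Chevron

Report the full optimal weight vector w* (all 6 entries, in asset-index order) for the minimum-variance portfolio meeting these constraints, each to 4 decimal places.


0.0762  0.0644  0.4001  0.3892  -0.0651  0.1352

u=Σ⁻¹μ = [1.1295  1.3976  2.5693  2.5264  1.2321  1.2615]
v=Σ⁻¹𝟙 = [11.4284  15.2199  17.8086  17.6641  17.8199  10.9538]
a=μᵀu=1.208492  b=𝟙ᵀu=10.116376  c=𝟙ᵀv=90.894691  D=ac−b²=7.504409
λ₁=(c·0.140−b)/D = (90.894691·0.140−10.116376)/7.504409 = 0.347646
λ₂=(a−b·0.140)/D = (1.208492−10.116376·0.140)/7.504409 = -0.027691
w* = 0.347646·u + -0.027691·v:
  w_0 = 0.347646·1.1295 + -0.027691·11.4284 = 0.0762  (Pfizer)
  w_1 = 0.347646·1.3976 + -0.027691·15.2199 = 0.0644  (GE)
  w_2 = 0.347646·2.5693 + -0.027691·17.8086 = 0.4001  (Kellogg)
  w_3 = 0.347646·2.5264 + -0.027691·17.6641 = 0.3892  (Walmart)
  w_4 = 0.347646·1.2321 + -0.027691·17.8199 = -0.0651  (Lockheed)
  w_5 = 0.347646·1.2615 + -0.027691·10.9538 = 0.1352  (Chevron)
Σw_i=1.0000  μᵀw=0.1400
σ²=wᵀΣw=λ₁·μ_p+λ₂ = 0.347646·0.140 + -0.027691 = 0.020980 ≈ 0.0210


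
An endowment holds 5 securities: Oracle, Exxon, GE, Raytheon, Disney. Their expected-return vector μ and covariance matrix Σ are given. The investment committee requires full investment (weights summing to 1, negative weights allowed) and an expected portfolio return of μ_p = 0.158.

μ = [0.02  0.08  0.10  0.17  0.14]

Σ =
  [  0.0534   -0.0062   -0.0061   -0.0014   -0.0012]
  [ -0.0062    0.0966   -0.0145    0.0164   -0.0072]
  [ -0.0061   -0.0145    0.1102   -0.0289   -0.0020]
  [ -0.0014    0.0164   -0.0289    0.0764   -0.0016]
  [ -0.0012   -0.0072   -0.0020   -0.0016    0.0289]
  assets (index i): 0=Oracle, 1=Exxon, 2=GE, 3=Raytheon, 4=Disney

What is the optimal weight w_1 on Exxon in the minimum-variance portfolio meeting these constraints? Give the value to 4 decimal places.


p=Σ⁻¹μ = [0.9228  1.1014  1.9519  2.8581  5.4503]
q=Σ⁻¹𝟙 = [23.8551  14.5881  17.7847  17.9903  41.4538]
a=μᵀp=1.550678  b=𝟙ᵀp=12.284483  c=𝟙ᵀq=115.671850  D=ac−b²=28.461268
λ₁=(c·0.158−b)/D = (115.671850·0.158−12.284483)/28.461268 = 0.210520
λ₂=(a−b·0.158)/D = (1.550678−12.284483·0.158)/28.461268 = -0.013712
w* = 0.210520·p + -0.013712·q:
  w_0 = 0.210520·0.9228 + -0.013712·23.8551 = -0.1328  (Oracle)
  w_1 = 0.210520·1.1014 + -0.013712·14.5881 = 0.0318  (Exxon)
  w_2 = 0.210520·1.9519 + -0.013712·17.7847 = 0.1670  (GE)
  w_3 = 0.210520·2.8581 + -0.013712·17.9903 = 0.3550  (Raytheon)
  w_4 = 0.210520·5.4503 + -0.013712·41.4538 = 0.5790  (Disney)
Σw_i=1.0000  μᵀw=0.1580
σ²=wᵀΣw=λ₁·μ_p+λ₂ = 0.210520·0.158 + -0.013712 = 0.019550 ≈ 0.0195

0.0318


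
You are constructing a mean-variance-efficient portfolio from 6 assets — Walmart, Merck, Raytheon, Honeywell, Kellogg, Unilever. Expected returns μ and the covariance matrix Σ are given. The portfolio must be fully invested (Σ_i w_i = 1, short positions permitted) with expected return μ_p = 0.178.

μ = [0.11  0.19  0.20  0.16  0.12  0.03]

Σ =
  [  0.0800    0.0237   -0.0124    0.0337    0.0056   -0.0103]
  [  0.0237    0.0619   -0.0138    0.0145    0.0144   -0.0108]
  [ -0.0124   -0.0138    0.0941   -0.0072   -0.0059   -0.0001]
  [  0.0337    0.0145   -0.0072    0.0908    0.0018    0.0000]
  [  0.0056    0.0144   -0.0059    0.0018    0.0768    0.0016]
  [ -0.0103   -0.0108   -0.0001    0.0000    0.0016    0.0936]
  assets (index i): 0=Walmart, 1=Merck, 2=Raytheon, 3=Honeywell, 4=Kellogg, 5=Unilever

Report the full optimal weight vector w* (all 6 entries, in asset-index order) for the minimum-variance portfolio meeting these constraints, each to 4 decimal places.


-0.0059  0.3832  0.3317  0.1641  0.1050  0.0220

u=Σ⁻¹μ = [0.3334  3.1126  2.7996  1.3410  1.1236  0.7001]
v=Σ⁻¹𝟙 = [8.7980  14.5238  15.0727  6.4178  10.3893  13.1662]
a=μᵀu=1.558393  b=𝟙ᵀu=9.410401  c=𝟙ᵀv=68.367898  D=ac−b²=17.988389
λ₁=(c·0.178−b)/D = (68.367898·0.178−9.410401)/17.988389 = 0.153381
λ₂=(a−b·0.178)/D = (1.558393−9.410401·0.178)/17.988389 = -0.006485
w* = 0.153381·u + -0.006485·v:
  w_0 = 0.153381·0.3334 + -0.006485·8.7980 = -0.0059  (Walmart)
  w_1 = 0.153381·3.1126 + -0.006485·14.5238 = 0.3832  (Merck)
  w_2 = 0.153381·2.7996 + -0.006485·15.0727 = 0.3317  (Raytheon)
  w_3 = 0.153381·1.3410 + -0.006485·6.4178 = 0.1641  (Honeywell)
  w_4 = 0.153381·1.1236 + -0.006485·10.3893 = 0.1050  (Kellogg)
  w_5 = 0.153381·0.7001 + -0.006485·13.1662 = 0.0220  (Unilever)
Σw_i=1.0000  μᵀw=0.1780
σ²=wᵀΣw=λ₁·μ_p+λ₂ = 0.153381·0.178 + -0.006485 = 0.020817 ≈ 0.0208


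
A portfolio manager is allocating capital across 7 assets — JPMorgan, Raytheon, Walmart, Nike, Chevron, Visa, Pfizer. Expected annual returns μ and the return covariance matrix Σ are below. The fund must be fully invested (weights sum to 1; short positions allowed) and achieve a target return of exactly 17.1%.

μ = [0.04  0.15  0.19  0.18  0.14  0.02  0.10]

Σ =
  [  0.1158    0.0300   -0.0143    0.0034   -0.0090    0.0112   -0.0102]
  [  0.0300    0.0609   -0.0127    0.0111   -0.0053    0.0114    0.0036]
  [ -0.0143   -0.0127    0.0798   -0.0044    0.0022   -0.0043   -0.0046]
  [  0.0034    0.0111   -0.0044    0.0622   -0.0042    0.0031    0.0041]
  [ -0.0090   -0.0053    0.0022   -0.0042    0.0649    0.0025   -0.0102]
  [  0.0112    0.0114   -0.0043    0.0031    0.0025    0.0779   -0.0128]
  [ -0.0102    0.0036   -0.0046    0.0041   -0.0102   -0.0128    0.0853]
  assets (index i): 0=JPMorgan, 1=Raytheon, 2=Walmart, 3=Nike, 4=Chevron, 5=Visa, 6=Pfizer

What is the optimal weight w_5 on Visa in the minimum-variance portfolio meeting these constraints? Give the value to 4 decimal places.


p=Σ⁻¹μ = [0.3019  2.5883  3.0085  2.7128  2.7120  0.0459  1.4622]
q=Σ⁻¹𝟙 = [9.3349  11.3594  17.8935  14.4347  20.1369  12.3758  16.8963]
a=μᵀp=1.987063  b=𝟙ᵀp=12.831639  c=𝟙ᵀq=102.431588  D=ac−b²=38.887033
λ₁=(c·0.171−b)/D = (102.431588·0.171−12.831639)/38.887033 = 0.120456
λ₂=(a−b·0.171)/D = (1.987063−12.831639·0.171)/38.887033 = -0.005327
w* = 0.120456·p + -0.005327·q:
  w_0 = 0.120456·0.3019 + -0.005327·9.3349 = -0.0134  (JPMorgan)
  w_1 = 0.120456·2.5883 + -0.005327·11.3594 = 0.2513  (Raytheon)
  w_2 = 0.120456·3.0085 + -0.005327·17.8935 = 0.2671  (Walmart)
  w_3 = 0.120456·2.7128 + -0.005327·14.4347 = 0.2499  (Nike)
  w_4 = 0.120456·2.7120 + -0.005327·20.1369 = 0.2194  (Chevron)
  w_5 = 0.120456·0.0459 + -0.005327·12.3758 = -0.0604  (Visa)
  w_6 = 0.120456·1.4622 + -0.005327·16.8963 = 0.0861  (Pfizer)
Σw_i=1.0000  μᵀw=0.1710
σ²=wᵀΣw=λ₁·μ_p+λ₂ = 0.120456·0.171 + -0.005327 = 0.015271 ≈ 0.0153

-0.0604


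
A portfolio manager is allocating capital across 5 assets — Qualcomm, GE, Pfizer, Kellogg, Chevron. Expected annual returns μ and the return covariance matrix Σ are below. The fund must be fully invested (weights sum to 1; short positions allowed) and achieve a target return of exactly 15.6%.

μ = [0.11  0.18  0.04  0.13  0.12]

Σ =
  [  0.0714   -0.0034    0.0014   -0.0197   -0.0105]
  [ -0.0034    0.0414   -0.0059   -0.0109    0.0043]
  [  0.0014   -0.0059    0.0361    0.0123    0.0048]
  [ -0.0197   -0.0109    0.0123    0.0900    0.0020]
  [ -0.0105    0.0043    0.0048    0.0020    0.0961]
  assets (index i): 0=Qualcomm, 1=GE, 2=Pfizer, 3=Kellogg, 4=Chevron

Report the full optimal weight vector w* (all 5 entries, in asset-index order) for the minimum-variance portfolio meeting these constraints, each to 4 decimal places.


0.2231  0.5040  -0.0698  0.2412  0.1016

g=Σ⁻¹μ = [2.6442  5.2211  0.8415  2.5137  1.2096]
h=Σ⁻¹𝟙 = [20.8743  32.7044  25.5271  15.9387  9.6165]
a=μᵀg=1.736247  b=𝟙ᵀg=12.430062  c=𝟙ᵀh=104.660970  D=ac−b²=27.210861
λ₁=(c·0.156−b)/D = (104.660970·0.156−12.430062)/27.210861 = 0.143217
λ₂=(a−b·0.156)/D = (1.736247−12.430062·0.156)/27.210861 = -0.007454
w* = 0.143217·g + -0.007454·h:
  w_0 = 0.143217·2.6442 + -0.007454·20.8743 = 0.2231  (Qualcomm)
  w_1 = 0.143217·5.2211 + -0.007454·32.7044 = 0.5040  (GE)
  w_2 = 0.143217·0.8415 + -0.007454·25.5271 = -0.0698  (Pfizer)
  w_3 = 0.143217·2.5137 + -0.007454·15.9387 = 0.2412  (Kellogg)
  w_4 = 0.143217·1.2096 + -0.007454·9.6165 = 0.1016  (Chevron)
Σw_i=1.0000  μᵀw=0.1560
σ²=wᵀΣw=λ₁·μ_p+λ₂ = 0.143217·0.156 + -0.007454 = 0.014887 ≈ 0.0149


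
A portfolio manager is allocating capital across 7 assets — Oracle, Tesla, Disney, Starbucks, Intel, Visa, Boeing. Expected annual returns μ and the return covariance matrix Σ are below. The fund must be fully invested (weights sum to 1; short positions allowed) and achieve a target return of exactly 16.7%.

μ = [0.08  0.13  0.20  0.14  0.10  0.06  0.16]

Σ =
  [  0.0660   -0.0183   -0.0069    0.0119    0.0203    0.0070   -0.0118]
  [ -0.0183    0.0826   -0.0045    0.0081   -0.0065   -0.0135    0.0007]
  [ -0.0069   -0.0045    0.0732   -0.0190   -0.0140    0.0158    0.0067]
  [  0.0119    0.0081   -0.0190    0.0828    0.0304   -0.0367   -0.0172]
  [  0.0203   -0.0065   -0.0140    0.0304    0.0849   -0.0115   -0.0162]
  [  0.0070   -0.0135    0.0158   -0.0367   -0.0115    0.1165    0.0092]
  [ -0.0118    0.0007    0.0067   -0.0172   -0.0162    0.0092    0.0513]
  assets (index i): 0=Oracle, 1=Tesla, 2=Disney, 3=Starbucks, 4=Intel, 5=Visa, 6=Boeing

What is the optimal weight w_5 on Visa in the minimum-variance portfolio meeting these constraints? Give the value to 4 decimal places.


-0.0528

x=Σ⁻¹μ = [1.9139  2.1279  3.4502  2.7512  1.4005  0.8446  4.2927]
y=Σ⁻¹𝟙 = [18.9709  18.1295  18.5141  18.6498  12.1710  11.8067  29.1705]
a=μᵀx=2.382515  b=𝟙ᵀx=16.781089  c=𝟙ᵀy=127.412506  D=ac−b²=21.957296
λ₁=(c·0.167−b)/D = (127.412506·0.167−16.781089)/21.957296 = 0.204798
λ₂=(a−b·0.167)/D = (2.382515−16.781089·0.167)/21.957296 = -0.019125
w* = 0.204798·x + -0.019125·y:
  w_0 = 0.204798·1.9139 + -0.019125·18.9709 = 0.0292  (Oracle)
  w_1 = 0.204798·2.1279 + -0.019125·18.1295 = 0.0891  (Tesla)
  w_2 = 0.204798·3.4502 + -0.019125·18.5141 = 0.3525  (Disney)
  w_3 = 0.204798·2.7512 + -0.019125·18.6498 = 0.2068  (Starbucks)
  w_4 = 0.204798·1.4005 + -0.019125·12.1710 = 0.0540  (Intel)
  w_5 = 0.204798·0.8446 + -0.019125·11.8067 = -0.0528  (Visa)
  w_6 = 0.204798·4.2927 + -0.019125·29.1705 = 0.3213  (Boeing)
Σw_i=1.0000  μᵀw=0.1670
σ²=wᵀΣw=λ₁·μ_p+λ₂ = 0.204798·0.167 + -0.019125 = 0.015076 ≈ 0.0151


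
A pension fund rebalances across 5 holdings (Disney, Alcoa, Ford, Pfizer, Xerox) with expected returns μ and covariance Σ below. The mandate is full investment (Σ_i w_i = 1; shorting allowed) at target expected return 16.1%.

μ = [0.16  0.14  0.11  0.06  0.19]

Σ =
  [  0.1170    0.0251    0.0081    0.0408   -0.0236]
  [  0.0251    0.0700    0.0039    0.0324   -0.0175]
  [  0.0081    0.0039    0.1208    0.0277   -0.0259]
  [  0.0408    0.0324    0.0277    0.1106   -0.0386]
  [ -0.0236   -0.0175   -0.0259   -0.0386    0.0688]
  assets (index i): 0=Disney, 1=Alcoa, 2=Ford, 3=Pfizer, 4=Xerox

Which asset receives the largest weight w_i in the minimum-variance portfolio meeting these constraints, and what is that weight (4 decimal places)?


Xerox (0.4581)

u=Σ⁻¹μ = [1.5315  2.2962  1.6330  0.5738  4.8077]
v=Σ⁻¹𝟙 = [7.4353  14.0106  11.6040  9.9719  30.6122]
a=μᵀu=1.694034  b=𝟙ᵀu=10.842214  c=𝟙ᵀv=73.634079  D=ac−b²=7.185029
λ₁=(c·0.161−b)/D = (73.634079·0.161−10.842214)/7.185029 = 0.140970
λ₂=(a−b·0.161)/D = (1.694034−10.842214·0.161)/7.185029 = -0.007176
w* = 0.140970·u + -0.007176·v:
  w_0 = 0.140970·1.5315 + -0.007176·7.4353 = 0.1625  (Disney)
  w_1 = 0.140970·2.2962 + -0.007176·14.0106 = 0.2232  (Alcoa)
  w_2 = 0.140970·1.6330 + -0.007176·11.6040 = 0.1469  (Ford)
  w_3 = 0.140970·0.5738 + -0.007176·9.9719 = 0.0093  (Pfizer)
  w_4 = 0.140970·4.8077 + -0.007176·30.6122 = 0.4581  (Xerox)
Σw_i=1.0000  μᵀw=0.1610
σ²=wᵀΣw=λ₁·μ_p+λ₂ = 0.140970·0.161 + -0.007176 = 0.015520 ≈ 0.0155


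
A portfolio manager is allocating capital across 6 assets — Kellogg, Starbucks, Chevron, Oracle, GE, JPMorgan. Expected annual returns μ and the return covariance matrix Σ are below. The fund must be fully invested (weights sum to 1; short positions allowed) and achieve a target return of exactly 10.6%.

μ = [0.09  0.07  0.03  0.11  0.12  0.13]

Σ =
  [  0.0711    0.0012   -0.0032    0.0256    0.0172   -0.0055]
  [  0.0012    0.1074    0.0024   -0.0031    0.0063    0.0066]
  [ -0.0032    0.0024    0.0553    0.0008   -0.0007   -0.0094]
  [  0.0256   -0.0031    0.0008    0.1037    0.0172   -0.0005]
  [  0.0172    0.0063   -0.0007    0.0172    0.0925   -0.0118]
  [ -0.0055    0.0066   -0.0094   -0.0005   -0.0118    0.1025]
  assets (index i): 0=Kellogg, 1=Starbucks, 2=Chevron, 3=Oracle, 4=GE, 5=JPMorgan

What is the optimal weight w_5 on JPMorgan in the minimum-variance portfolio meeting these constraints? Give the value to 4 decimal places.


0.3058

u=Σ⁻¹μ = [0.8890  0.4813  0.8333  0.6618  1.1738  1.4998]
v=Σ⁻¹𝟙 = [11.7661  7.5621  20.6540  5.3909  8.9005  12.8456]
a=μᵀu=0.547320  b=𝟙ᵀu=5.538907  c=𝟙ᵀv=67.119282  D=ac−b²=6.056240
λ₁=(c·0.106−b)/D = (67.119282·0.106−5.538907)/6.056240 = 0.260184
λ₂=(a−b·0.106)/D = (0.547320−5.538907·0.106)/6.056240 = -0.006572
w* = 0.260184·u + -0.006572·v:
  w_0 = 0.260184·0.8890 + -0.006572·11.7661 = 0.1540  (Kellogg)
  w_1 = 0.260184·0.4813 + -0.006572·7.5621 = 0.0755  (Starbucks)
  w_2 = 0.260184·0.8333 + -0.006572·20.6540 = 0.0811  (Chevron)
  w_3 = 0.260184·0.6618 + -0.006572·5.3909 = 0.1368  (Oracle)
  w_4 = 0.260184·1.1738 + -0.006572·8.9005 = 0.2469  (GE)
  w_5 = 0.260184·1.4998 + -0.006572·12.8456 = 0.3058  (JPMorgan)
Σw_i=1.0000  μᵀw=0.1060
σ²=wᵀΣw=λ₁·μ_p+λ₂ = 0.260184·0.106 + -0.006572 = 0.021007 ≈ 0.0210


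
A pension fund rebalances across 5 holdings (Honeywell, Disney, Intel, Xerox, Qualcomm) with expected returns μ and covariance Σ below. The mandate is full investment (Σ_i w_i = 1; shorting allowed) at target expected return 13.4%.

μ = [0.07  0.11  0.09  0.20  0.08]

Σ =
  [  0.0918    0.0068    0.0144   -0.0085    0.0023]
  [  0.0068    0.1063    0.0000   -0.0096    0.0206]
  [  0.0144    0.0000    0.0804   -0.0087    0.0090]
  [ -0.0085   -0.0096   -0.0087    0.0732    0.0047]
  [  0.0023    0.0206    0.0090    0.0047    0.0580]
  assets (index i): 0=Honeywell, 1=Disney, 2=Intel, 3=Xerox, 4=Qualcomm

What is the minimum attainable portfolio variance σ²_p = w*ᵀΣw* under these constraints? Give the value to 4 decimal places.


0.0191

x=Σ⁻¹μ = [0.7514  1.1717  1.2650  3.0923  0.4865]
y=Σ⁻¹𝟙 = [9.7789  8.1663  11.2560  16.5077  10.8688]
a=μᵀx=0.952712  b=𝟙ᵀx=6.766892  c=𝟙ᵀy=56.577661  D=ac−b²=8.111369
λ₁=(c·0.134−b)/D = (56.577661·0.134−6.766892)/8.111369 = 0.100416
λ₂=(a−b·0.134)/D = (0.952712−6.766892·0.134)/8.111369 = 0.005665
w* = 0.100416·x + 0.005665·y:
  w_0 = 0.100416·0.7514 + 0.005665·9.7789 = 0.1309  (Honeywell)
  w_1 = 0.100416·1.1717 + 0.005665·8.1663 = 0.1639  (Disney)
  w_2 = 0.100416·1.2650 + 0.005665·11.2560 = 0.1908  (Intel)
  w_3 = 0.100416·3.0923 + 0.005665·16.5077 = 0.4040  (Xerox)
  w_4 = 0.100416·0.4865 + 0.005665·10.8688 = 0.1104  (Qualcomm)
Σw_i=1.0000  μᵀw=0.1340
σ²=wᵀΣw=λ₁·μ_p+λ₂ = 0.100416·0.134 + 0.005665 = 0.019120 ≈ 0.0191


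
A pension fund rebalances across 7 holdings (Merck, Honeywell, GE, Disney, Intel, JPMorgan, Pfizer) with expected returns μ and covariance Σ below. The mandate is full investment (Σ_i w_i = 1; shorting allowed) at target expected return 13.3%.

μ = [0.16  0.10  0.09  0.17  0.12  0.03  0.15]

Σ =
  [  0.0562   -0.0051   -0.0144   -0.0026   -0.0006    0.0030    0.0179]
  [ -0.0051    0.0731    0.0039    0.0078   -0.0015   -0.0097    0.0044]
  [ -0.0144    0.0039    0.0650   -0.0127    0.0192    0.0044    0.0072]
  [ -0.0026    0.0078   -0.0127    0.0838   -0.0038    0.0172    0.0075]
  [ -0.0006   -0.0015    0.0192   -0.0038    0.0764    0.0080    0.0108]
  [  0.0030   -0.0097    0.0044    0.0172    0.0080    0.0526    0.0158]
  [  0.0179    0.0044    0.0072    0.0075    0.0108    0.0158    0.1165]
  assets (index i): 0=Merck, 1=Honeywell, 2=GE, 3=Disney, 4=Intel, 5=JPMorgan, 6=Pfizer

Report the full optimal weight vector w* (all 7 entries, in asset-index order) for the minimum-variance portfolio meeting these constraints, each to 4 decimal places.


0.3137  0.1307  0.2135  0.2010  0.1054  0.0137  0.0219

u=Σ⁻¹μ = [3.5780  1.1275  2.2608  2.5511  1.2040  -0.7466  0.3809]
v=Σ⁻¹𝟙 = [23.9200  15.1269  18.7654  11.6387  8.0093  13.9031  -0.2000]
a=μᵀu=1.501595  b=𝟙ᵀu=10.355580  c=𝟙ᵀv=91.163519  D=ac−b²=29.652669
λ₁=(c·0.133−b)/D = (91.163519·0.133−10.355580)/29.652669 = 0.059663
λ₂=(a−b·0.133)/D = (1.501595−10.355580·0.133)/29.652669 = 0.004192
w* = 0.059663·u + 0.004192·v:
  w_0 = 0.059663·3.5780 + 0.004192·23.9200 = 0.3137  (Merck)
  w_1 = 0.059663·1.1275 + 0.004192·15.1269 = 0.1307  (Honeywell)
  w_2 = 0.059663·2.2608 + 0.004192·18.7654 = 0.2135  (GE)
  w_3 = 0.059663·2.5511 + 0.004192·11.6387 = 0.2010  (Disney)
  w_4 = 0.059663·1.2040 + 0.004192·8.0093 = 0.1054  (Intel)
  w_5 = 0.059663·-0.7466 + 0.004192·13.9031 = 0.0137  (JPMorgan)
  w_6 = 0.059663·0.3809 + 0.004192·-0.2000 = 0.0219  (Pfizer)
Σw_i=1.0000  μᵀw=0.1330
σ²=wᵀΣw=λ₁·μ_p+λ₂ = 0.059663·0.133 + 0.004192 = 0.012127 ≈ 0.0121


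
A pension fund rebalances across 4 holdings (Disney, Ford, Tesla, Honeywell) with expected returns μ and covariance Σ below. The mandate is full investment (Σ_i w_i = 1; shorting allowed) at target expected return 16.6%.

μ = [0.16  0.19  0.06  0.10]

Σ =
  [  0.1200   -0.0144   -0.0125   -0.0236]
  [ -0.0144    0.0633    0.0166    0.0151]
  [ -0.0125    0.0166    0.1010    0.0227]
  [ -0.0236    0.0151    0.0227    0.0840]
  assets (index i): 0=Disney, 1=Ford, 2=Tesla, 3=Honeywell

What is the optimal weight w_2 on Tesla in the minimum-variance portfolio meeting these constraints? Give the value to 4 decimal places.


-0.0082

g=Σ⁻¹μ = [1.9448  3.1536  0.0569  1.1546]
h=Σ⁻¹𝟙 = [12.9418  14.3371  6.6358  11.1703]
a=μᵀg=1.029228  b=𝟙ᵀg=6.309915  c=𝟙ᵀh=45.084978  D=ac−b²=6.587689
λ₁=(c·0.166−b)/D = (45.084978·0.166−6.309915)/6.587689 = 0.178240
λ₂=(a−b·0.166)/D = (1.029228−6.309915·0.166)/6.587689 = -0.002765
w* = 0.178240·g + -0.002765·h:
  w_0 = 0.178240·1.9448 + -0.002765·12.9418 = 0.3108  (Disney)
  w_1 = 0.178240·3.1536 + -0.002765·14.3371 = 0.5225  (Ford)
  w_2 = 0.178240·0.0569 + -0.002765·6.6358 = -0.0082  (Tesla)
  w_3 = 0.178240·1.1546 + -0.002765·11.1703 = 0.1749  (Honeywell)
Σw_i=1.0000  μᵀw=0.1660
σ²=wᵀΣw=λ₁·μ_p+λ₂ = 0.178240·0.166 + -0.002765 = 0.026822 ≈ 0.0268


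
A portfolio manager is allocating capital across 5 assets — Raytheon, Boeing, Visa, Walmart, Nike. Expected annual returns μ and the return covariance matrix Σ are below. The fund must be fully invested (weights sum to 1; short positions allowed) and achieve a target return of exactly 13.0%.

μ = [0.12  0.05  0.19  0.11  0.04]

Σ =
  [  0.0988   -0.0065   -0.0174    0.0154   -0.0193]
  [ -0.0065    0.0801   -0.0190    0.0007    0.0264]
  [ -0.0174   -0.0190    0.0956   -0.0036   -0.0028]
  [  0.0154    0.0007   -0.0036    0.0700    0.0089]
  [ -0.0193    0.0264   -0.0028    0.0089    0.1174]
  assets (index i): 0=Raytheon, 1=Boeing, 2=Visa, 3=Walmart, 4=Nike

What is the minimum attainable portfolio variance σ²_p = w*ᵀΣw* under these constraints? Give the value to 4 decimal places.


0.0188

x=Σ⁻¹μ = [1.6059  1.2636  2.5882  1.3026  0.2835]
y=Σ⁻¹𝟙 = [13.6567  15.1505  16.5775  11.1038  6.9097]
a=μᵀx=0.902275  b=𝟙ᵀx=7.043853  c=𝟙ᵀy=63.398120  D=ac−b²=7.586662
λ₁=(c·0.130−b)/D = (63.398120·0.130−7.043853)/7.586662 = 0.157896
λ₂=(a−b·0.130)/D = (0.902275−7.043853·0.130)/7.586662 = -0.001770
w* = 0.157896·x + -0.001770·y:
  w_0 = 0.157896·1.6059 + -0.001770·13.6567 = 0.2294  (Raytheon)
  w_1 = 0.157896·1.2636 + -0.001770·15.1505 = 0.1727  (Boeing)
  w_2 = 0.157896·2.5882 + -0.001770·16.5775 = 0.3793  (Visa)
  w_3 = 0.157896·1.3026 + -0.001770·11.1038 = 0.1860  (Walmart)
  w_4 = 0.157896·0.2835 + -0.001770·6.9097 = 0.0325  (Nike)
Σw_i=1.0000  μᵀw=0.1300
σ²=wᵀΣw=λ₁·μ_p+λ₂ = 0.157896·0.130 + -0.001770 = 0.018757 ≈ 0.0188


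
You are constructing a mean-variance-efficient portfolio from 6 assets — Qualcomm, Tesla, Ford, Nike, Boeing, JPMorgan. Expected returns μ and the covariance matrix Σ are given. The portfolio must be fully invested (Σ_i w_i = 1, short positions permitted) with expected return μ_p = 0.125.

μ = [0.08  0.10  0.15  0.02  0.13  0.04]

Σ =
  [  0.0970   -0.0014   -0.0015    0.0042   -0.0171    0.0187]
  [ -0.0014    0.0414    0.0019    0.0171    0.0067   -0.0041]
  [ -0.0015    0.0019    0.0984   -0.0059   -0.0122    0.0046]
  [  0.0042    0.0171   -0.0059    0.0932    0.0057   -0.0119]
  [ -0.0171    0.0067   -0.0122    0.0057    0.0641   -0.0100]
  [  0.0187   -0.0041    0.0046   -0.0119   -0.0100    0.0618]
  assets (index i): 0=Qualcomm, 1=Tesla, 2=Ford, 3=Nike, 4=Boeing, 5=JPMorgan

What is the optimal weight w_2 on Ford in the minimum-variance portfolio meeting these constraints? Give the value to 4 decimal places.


x=Σ⁻¹μ = [1.2189  2.0981  1.7817  -0.1857  2.5939  0.6690]
y=Σ⁻¹𝟙 = [10.5309  18.8234  12.2057  8.6443  20.8636  18.3755]
a=μᵀx=0.934827  b=𝟙ᵀx=8.175838  c=𝟙ᵀy=89.443370  D=ac−b²=16.769718
λ₁=(c·0.125−b)/D = (89.443370·0.125−8.175838)/16.769718 = 0.179167
λ₂=(a−b·0.125)/D = (0.934827−8.175838·0.125)/16.769718 = -0.005197
w* = 0.179167·x + -0.005197·y:
  w_0 = 0.179167·1.2189 + -0.005197·10.5309 = 0.1637  (Qualcomm)
  w_1 = 0.179167·2.0981 + -0.005197·18.8234 = 0.2781  (Tesla)
  w_2 = 0.179167·1.7817 + -0.005197·12.2057 = 0.2558  (Ford)
  w_3 = 0.179167·-0.1857 + -0.005197·8.6443 = -0.0782  (Nike)
  w_4 = 0.179167·2.5939 + -0.005197·20.8636 = 0.3563  (Boeing)
  w_5 = 0.179167·0.6690 + -0.005197·18.3755 = 0.0244  (JPMorgan)
Σw_i=1.0000  μᵀw=0.1250
σ²=wᵀΣw=λ₁·μ_p+λ₂ = 0.179167·0.125 + -0.005197 = 0.017199 ≈ 0.0172

0.2558


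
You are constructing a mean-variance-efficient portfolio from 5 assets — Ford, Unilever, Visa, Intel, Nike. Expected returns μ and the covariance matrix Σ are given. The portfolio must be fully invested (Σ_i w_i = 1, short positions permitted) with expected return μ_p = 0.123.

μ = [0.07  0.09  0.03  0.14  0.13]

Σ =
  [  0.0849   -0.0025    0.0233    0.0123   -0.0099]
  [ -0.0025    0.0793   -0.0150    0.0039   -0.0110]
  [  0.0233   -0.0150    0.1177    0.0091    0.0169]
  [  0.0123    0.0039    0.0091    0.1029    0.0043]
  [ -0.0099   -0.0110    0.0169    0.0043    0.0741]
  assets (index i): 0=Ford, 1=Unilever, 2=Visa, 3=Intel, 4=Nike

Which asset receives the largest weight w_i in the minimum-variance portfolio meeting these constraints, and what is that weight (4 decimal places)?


g=Σ⁻¹μ = [0.9831  1.3685  -0.1472  1.1182  2.0576]
h=Σ⁻¹𝟙 = [11.6397  15.8718  5.4393  6.5847  15.7839]
a=μᵀg=0.611599  b=𝟙ᵀg=5.380176  c=𝟙ᵀh=55.319318  D=ac−b²=4.886968
λ₁=(c·0.123−b)/D = (55.319318·0.123−5.380176)/4.886968 = 0.291408
λ₂=(a−b·0.123)/D = (0.611599−5.380176·0.123)/4.886968 = -0.010264
w* = 0.291408·g + -0.010264·h:
  w_0 = 0.291408·0.9831 + -0.010264·11.6397 = 0.1670  (Ford)
  w_1 = 0.291408·1.3685 + -0.010264·15.8718 = 0.2359  (Unilever)
  w_2 = 0.291408·-0.1472 + -0.010264·5.4393 = -0.0987  (Visa)
  w_3 = 0.291408·1.1182 + -0.010264·6.5847 = 0.2583  (Intel)
  w_4 = 0.291408·2.0576 + -0.010264·15.7839 = 0.4376  (Nike)
Σw_i=1.0000  μᵀw=0.1230
σ²=wᵀΣw=λ₁·μ_p+λ₂ = 0.291408·0.123 + -0.010264 = 0.025579 ≈ 0.0256

Nike (0.4376)


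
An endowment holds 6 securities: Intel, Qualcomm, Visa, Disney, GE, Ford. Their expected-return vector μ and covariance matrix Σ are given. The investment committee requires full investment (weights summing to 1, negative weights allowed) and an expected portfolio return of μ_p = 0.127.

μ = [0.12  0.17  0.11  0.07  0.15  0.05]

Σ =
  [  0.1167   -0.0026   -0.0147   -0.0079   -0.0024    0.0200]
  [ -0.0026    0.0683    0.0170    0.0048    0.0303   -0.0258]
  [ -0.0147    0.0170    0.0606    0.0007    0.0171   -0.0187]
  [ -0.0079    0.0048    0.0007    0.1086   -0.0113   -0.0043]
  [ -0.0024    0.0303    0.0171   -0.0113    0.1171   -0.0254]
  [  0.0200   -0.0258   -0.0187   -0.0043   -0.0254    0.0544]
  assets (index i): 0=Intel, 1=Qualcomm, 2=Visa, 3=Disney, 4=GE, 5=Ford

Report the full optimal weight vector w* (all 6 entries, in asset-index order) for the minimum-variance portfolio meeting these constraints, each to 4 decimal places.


0.1269  0.3919  0.1485  0.0286  0.1161  0.1880

p=Σ⁻¹μ = [0.8766  2.6795  1.9179  0.8118  1.0747  3.0929]
q=Σ⁻¹𝟙 = [6.1653  18.6038  21.5176  11.2384  10.0154  37.9002]
a=μᵀp=1.144357  b=𝟙ᵀp=10.453444  c=𝟙ᵀq=105.440806  D=ac−b²=11.387417
λ₁=(c·0.127−b)/D = (105.440806·0.127−10.453444)/11.387417 = 0.257964
λ₂=(a−b·0.127)/D = (1.144357−10.453444·0.127)/11.387417 = -0.016091
w* = 0.257964·p + -0.016091·q:
  w_0 = 0.257964·0.8766 + -0.016091·6.1653 = 0.1269  (Intel)
  w_1 = 0.257964·2.6795 + -0.016091·18.6038 = 0.3919  (Qualcomm)
  w_2 = 0.257964·1.9179 + -0.016091·21.5176 = 0.1485  (Visa)
  w_3 = 0.257964·0.8118 + -0.016091·11.2384 = 0.0286  (Disney)
  w_4 = 0.257964·1.0747 + -0.016091·10.0154 = 0.1161  (GE)
  w_5 = 0.257964·3.0929 + -0.016091·37.9002 = 0.1880  (Ford)
Σw_i=1.0000  μᵀw=0.1270
σ²=wᵀΣw=λ₁·μ_p+λ₂ = 0.257964·0.127 + -0.016091 = 0.016671 ≈ 0.0167


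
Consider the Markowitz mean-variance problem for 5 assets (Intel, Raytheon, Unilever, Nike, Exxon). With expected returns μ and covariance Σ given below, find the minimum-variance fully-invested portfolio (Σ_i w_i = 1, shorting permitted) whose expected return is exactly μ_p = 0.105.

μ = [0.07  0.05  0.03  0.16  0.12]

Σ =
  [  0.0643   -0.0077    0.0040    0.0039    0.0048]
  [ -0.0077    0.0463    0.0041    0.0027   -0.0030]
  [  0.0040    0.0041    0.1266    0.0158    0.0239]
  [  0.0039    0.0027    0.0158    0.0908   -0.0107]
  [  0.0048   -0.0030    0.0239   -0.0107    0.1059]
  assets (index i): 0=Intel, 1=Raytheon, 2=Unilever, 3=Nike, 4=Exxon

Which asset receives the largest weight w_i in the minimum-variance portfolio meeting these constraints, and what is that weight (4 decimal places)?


g=Σ⁻¹μ = [1.0416  1.2621  -0.3366  1.9022  1.3898]
h=Σ⁻¹𝟙 = [16.8955  24.1297  3.5148  10.0881  9.5867]
a=μᵀg=0.597051  b=𝟙ᵀg=5.259117  c=𝟙ᵀh=64.214822  D=ac−b²=10.681207
λ₁=(c·0.105−b)/D = (64.214822·0.105−5.259117)/10.681207 = 0.138883
λ₂=(a−b·0.105)/D = (0.597051−5.259117·0.105)/10.681207 = 0.004198
w* = 0.138883·g + 0.004198·h:
  w_0 = 0.138883·1.0416 + 0.004198·16.8955 = 0.2156  (Intel)
  w_1 = 0.138883·1.2621 + 0.004198·24.1297 = 0.2766  (Raytheon)
  w_2 = 0.138883·-0.3366 + 0.004198·3.5148 = -0.0320  (Unilever)
  w_3 = 0.138883·1.9022 + 0.004198·10.0881 = 0.3065  (Nike)
  w_4 = 0.138883·1.3898 + 0.004198·9.5867 = 0.2333  (Exxon)
Σw_i=1.0000  μᵀw=0.1050
σ²=wᵀΣw=λ₁·μ_p+λ₂ = 0.138883·0.105 + 0.004198 = 0.018781 ≈ 0.0188

Nike (0.3065)


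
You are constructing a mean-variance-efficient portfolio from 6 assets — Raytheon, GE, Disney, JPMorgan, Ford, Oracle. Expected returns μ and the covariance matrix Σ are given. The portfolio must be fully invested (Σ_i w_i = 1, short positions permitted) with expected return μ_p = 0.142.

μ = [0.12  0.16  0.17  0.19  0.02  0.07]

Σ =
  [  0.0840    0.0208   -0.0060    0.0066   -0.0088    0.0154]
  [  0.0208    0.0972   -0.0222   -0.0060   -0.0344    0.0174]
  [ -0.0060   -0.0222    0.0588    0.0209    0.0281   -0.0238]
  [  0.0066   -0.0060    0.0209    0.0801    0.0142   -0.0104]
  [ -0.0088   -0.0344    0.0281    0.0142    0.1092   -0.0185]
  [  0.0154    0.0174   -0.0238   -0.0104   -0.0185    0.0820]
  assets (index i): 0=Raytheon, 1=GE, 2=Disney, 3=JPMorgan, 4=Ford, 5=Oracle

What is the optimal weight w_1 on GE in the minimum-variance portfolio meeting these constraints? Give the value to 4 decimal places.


0.2069

p=Σ⁻¹μ = [0.7404  2.1823  3.8353  1.6798  -0.0081  1.5759]
q=Σ⁻¹𝟙 = [7.1011  15.0401  22.8182  7.4808  10.6109  17.6356]
a=μᵀp=1.519343  b=𝟙ᵀp=10.005702  c=𝟙ᵀq=80.686692  D=ac−b²=22.476729
λ₁=(c·0.142−b)/D = (80.686692·0.142−10.005702)/22.476729 = 0.064592
λ₂=(a−b·0.142)/D = (1.519343−10.005702·0.142)/22.476729 = 0.004384
w* = 0.064592·p + 0.004384·q:
  w_0 = 0.064592·0.7404 + 0.004384·7.1011 = 0.0790  (Raytheon)
  w_1 = 0.064592·2.1823 + 0.004384·15.0401 = 0.2069  (GE)
  w_2 = 0.064592·3.8353 + 0.004384·22.8182 = 0.3478  (Disney)
  w_3 = 0.064592·1.6798 + 0.004384·7.4808 = 0.1413  (JPMorgan)
  w_4 = 0.064592·-0.0081 + 0.004384·10.6109 = 0.0460  (Ford)
  w_5 = 0.064592·1.5759 + 0.004384·17.6356 = 0.1791  (Oracle)
Σw_i=1.0000  μᵀw=0.1420
σ²=wᵀΣw=λ₁·μ_p+λ₂ = 0.064592·0.142 + 0.004384 = 0.013556 ≈ 0.0136


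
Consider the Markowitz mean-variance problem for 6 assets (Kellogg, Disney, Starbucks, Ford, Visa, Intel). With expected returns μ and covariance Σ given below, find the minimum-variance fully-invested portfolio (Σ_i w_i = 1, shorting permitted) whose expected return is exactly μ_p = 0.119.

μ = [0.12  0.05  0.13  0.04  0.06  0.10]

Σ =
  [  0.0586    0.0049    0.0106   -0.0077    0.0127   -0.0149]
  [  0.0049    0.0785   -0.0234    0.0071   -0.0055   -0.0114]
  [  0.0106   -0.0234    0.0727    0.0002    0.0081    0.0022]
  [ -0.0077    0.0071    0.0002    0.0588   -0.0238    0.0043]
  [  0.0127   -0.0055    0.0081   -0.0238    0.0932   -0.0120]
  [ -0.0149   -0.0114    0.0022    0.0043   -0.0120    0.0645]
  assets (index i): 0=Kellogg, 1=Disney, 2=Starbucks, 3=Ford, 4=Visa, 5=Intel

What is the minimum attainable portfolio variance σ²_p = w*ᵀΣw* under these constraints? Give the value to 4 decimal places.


0.0214

p=Σ⁻¹μ = [2.1594  1.3262  1.7362  0.9597  0.8198  2.3129]
q=Σ⁻¹𝟙 = [18.3181  18.5737  14.3920  22.1669  16.8534  24.1851]
a=μᵀp=0.870012  b=𝟙ᵀp=9.314202  c=𝟙ᵀq=114.489097  D=ac−b²=12.852530
λ₁=(c·0.119−b)/D = (114.489097·0.119−9.314202)/12.852530 = 0.335343
λ₂=(a−b·0.119)/D = (0.870012−9.314202·0.119)/12.852530 = -0.018547
w* = 0.335343·p + -0.018547·q:
  w_0 = 0.335343·2.1594 + -0.018547·18.3181 = 0.3844  (Kellogg)
  w_1 = 0.335343·1.3262 + -0.018547·18.5737 = 0.1003  (Disney)
  w_2 = 0.335343·1.7362 + -0.018547·14.3920 = 0.3153  (Starbucks)
  w_3 = 0.335343·0.9597 + -0.018547·22.1669 = -0.0893  (Ford)
  w_4 = 0.335343·0.8198 + -0.018547·16.8534 = -0.0377  (Visa)
  w_5 = 0.335343·2.3129 + -0.018547·24.1851 = 0.3271  (Intel)
Σw_i=1.0000  μᵀw=0.1190
σ²=wᵀΣw=λ₁·μ_p+λ₂ = 0.335343·0.119 + -0.018547 = 0.021359 ≈ 0.0214


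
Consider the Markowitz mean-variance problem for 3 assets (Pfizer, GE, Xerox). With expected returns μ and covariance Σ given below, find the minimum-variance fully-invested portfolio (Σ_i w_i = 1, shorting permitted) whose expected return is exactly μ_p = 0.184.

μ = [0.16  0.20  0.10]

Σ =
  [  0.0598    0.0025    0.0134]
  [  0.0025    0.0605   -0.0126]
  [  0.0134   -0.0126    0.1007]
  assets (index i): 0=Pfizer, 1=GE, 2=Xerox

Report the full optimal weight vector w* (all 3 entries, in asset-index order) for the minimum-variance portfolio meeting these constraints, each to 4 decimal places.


0.3497  0.6302  0.0201

x=Σ⁻¹μ = [2.2805  3.4449  1.1206]
y=Σ⁻¹𝟙 = [13.6377  18.1280  10.3840]
a=μᵀx=1.165924  b=𝟙ᵀx=6.846031  c=𝟙ᵀy=42.149690  D=ac−b²=2.275208
λ₁=(c·0.184−b)/D = (42.149690·0.184−6.846031)/2.275208 = 0.399749
λ₂=(a−b·0.184)/D = (1.165924−6.846031·0.184)/2.275208 = -0.041203
w* = 0.399749·x + -0.041203·y:
  w_0 = 0.399749·2.2805 + -0.041203·13.6377 = 0.3497  (Pfizer)
  w_1 = 0.399749·3.4449 + -0.041203·18.1280 = 0.6302  (GE)
  w_2 = 0.399749·1.1206 + -0.041203·10.3840 = 0.0201  (Xerox)
Σw_i=1.0000  μᵀw=0.1840
σ²=wᵀΣw=λ₁·μ_p+λ₂ = 0.399749·0.184 + -0.041203 = 0.032351 ≈ 0.0324


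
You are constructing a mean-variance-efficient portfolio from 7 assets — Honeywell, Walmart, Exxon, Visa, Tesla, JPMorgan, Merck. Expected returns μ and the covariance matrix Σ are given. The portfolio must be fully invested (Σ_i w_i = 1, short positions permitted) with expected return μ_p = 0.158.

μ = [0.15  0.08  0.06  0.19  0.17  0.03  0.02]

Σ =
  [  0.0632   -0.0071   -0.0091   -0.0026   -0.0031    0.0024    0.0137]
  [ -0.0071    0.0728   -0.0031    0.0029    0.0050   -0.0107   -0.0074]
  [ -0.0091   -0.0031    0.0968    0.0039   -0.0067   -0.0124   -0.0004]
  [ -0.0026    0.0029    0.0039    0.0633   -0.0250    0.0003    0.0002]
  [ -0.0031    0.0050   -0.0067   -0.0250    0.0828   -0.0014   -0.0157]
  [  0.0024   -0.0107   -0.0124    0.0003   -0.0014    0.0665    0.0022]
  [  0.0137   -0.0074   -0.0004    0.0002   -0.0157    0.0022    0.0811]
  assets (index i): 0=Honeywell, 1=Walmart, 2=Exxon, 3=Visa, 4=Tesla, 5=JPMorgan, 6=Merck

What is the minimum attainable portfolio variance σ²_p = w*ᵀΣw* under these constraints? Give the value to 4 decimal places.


0.0123

p=Σ⁻¹μ = [2.8765  1.1705  1.1029  4.4274  3.6325  0.7798  0.5441]
q=Σ⁻¹𝟙 = [18.2833  18.1239  15.9272  23.7984  23.3039  20.1548  14.8801]
a=μᵀp=2.084291  b=𝟙ᵀp=14.533650  c=𝟙ᵀq=134.471670  D=ac−b²=69.051164
λ₁=(c·0.158−b)/D = (134.471670·0.158−14.533650)/69.051164 = 0.097216
λ₂=(a−b·0.158)/D = (2.084291−14.533650·0.158)/69.051164 = -0.003071
w* = 0.097216·p + -0.003071·q:
  w_0 = 0.097216·2.8765 + -0.003071·18.2833 = 0.2235  (Honeywell)
  w_1 = 0.097216·1.1705 + -0.003071·18.1239 = 0.0581  (Walmart)
  w_2 = 0.097216·1.1029 + -0.003071·15.9272 = 0.0583  (Exxon)
  w_3 = 0.097216·4.4274 + -0.003071·23.7984 = 0.3573  (Visa)
  w_4 = 0.097216·3.6325 + -0.003071·23.3039 = 0.2816  (Tesla)
  w_5 = 0.097216·0.7798 + -0.003071·20.1548 = 0.0139  (JPMorgan)
  w_6 = 0.097216·0.5441 + -0.003071·14.8801 = 0.0072  (Merck)
Σw_i=1.0000  μᵀw=0.1580
σ²=wᵀΣw=λ₁·μ_p+λ₂ = 0.097216·0.158 + -0.003071 = 0.012290 ≈ 0.0123
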